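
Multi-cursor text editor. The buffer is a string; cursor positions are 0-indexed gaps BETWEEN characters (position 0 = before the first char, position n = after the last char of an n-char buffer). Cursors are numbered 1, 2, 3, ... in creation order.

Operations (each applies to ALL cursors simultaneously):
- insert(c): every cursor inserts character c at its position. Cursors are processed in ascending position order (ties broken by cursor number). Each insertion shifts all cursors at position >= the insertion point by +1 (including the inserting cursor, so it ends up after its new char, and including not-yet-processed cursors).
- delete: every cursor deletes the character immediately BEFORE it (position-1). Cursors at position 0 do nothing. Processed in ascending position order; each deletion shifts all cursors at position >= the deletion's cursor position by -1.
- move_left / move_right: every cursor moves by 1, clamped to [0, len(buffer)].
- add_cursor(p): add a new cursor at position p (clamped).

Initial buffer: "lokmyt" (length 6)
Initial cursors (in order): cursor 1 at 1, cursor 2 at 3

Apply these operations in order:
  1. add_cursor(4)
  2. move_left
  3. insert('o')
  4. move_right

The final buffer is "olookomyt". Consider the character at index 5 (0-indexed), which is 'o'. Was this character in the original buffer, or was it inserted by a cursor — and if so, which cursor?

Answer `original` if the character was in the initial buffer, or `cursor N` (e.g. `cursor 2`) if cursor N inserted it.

After op 1 (add_cursor(4)): buffer="lokmyt" (len 6), cursors c1@1 c2@3 c3@4, authorship ......
After op 2 (move_left): buffer="lokmyt" (len 6), cursors c1@0 c2@2 c3@3, authorship ......
After op 3 (insert('o')): buffer="olookomyt" (len 9), cursors c1@1 c2@4 c3@6, authorship 1..2.3...
After op 4 (move_right): buffer="olookomyt" (len 9), cursors c1@2 c2@5 c3@7, authorship 1..2.3...
Authorship (.=original, N=cursor N): 1 . . 2 . 3 . . .
Index 5: author = 3

Answer: cursor 3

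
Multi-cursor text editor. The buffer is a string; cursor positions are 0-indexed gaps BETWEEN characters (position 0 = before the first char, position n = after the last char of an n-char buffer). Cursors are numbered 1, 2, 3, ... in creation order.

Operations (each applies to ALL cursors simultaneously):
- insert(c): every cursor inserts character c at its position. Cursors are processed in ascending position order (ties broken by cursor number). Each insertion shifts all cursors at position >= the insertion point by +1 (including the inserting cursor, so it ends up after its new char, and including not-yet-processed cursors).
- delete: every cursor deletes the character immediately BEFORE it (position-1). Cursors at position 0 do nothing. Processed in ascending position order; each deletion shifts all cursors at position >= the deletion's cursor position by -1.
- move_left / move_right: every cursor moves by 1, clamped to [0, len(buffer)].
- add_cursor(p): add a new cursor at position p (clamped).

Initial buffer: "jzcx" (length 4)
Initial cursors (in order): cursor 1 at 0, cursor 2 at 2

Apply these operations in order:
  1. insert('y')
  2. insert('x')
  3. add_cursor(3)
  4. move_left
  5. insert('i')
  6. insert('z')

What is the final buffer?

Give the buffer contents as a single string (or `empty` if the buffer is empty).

After op 1 (insert('y')): buffer="yjzycx" (len 6), cursors c1@1 c2@4, authorship 1..2..
After op 2 (insert('x')): buffer="yxjzyxcx" (len 8), cursors c1@2 c2@6, authorship 11..22..
After op 3 (add_cursor(3)): buffer="yxjzyxcx" (len 8), cursors c1@2 c3@3 c2@6, authorship 11..22..
After op 4 (move_left): buffer="yxjzyxcx" (len 8), cursors c1@1 c3@2 c2@5, authorship 11..22..
After op 5 (insert('i')): buffer="yixijzyixcx" (len 11), cursors c1@2 c3@4 c2@8, authorship 1113..222..
After op 6 (insert('z')): buffer="yizxizjzyizxcx" (len 14), cursors c1@3 c3@6 c2@11, authorship 111133..2222..

Answer: yizxizjzyizxcx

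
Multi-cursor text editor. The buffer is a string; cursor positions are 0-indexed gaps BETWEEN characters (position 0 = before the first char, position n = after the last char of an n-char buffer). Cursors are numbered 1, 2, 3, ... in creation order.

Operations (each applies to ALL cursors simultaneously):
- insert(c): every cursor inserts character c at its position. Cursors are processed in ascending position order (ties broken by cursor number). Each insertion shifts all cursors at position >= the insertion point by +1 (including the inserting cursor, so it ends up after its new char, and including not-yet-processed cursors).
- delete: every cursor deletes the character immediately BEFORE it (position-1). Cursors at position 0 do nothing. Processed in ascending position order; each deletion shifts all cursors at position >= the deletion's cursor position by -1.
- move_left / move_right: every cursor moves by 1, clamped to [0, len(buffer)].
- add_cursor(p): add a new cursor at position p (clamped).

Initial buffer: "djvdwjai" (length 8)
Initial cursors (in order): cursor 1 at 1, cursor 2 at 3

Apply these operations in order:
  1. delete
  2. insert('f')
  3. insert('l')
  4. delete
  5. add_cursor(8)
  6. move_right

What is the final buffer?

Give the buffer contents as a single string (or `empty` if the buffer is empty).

Answer: fjfdwjai

Derivation:
After op 1 (delete): buffer="jdwjai" (len 6), cursors c1@0 c2@1, authorship ......
After op 2 (insert('f')): buffer="fjfdwjai" (len 8), cursors c1@1 c2@3, authorship 1.2.....
After op 3 (insert('l')): buffer="fljfldwjai" (len 10), cursors c1@2 c2@5, authorship 11.22.....
After op 4 (delete): buffer="fjfdwjai" (len 8), cursors c1@1 c2@3, authorship 1.2.....
After op 5 (add_cursor(8)): buffer="fjfdwjai" (len 8), cursors c1@1 c2@3 c3@8, authorship 1.2.....
After op 6 (move_right): buffer="fjfdwjai" (len 8), cursors c1@2 c2@4 c3@8, authorship 1.2.....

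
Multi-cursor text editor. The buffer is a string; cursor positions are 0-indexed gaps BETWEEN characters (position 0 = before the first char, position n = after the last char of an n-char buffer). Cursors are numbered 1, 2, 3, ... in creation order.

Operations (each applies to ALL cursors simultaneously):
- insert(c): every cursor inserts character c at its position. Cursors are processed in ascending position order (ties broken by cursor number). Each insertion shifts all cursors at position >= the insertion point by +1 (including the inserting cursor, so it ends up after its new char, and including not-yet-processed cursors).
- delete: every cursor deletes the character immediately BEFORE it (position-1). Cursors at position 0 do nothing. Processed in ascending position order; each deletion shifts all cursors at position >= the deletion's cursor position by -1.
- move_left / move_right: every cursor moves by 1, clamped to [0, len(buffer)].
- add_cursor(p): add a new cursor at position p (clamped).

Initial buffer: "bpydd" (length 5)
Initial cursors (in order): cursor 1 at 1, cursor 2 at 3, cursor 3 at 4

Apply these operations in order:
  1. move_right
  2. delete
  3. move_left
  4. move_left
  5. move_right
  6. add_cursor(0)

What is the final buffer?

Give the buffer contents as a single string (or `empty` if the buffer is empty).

After op 1 (move_right): buffer="bpydd" (len 5), cursors c1@2 c2@4 c3@5, authorship .....
After op 2 (delete): buffer="by" (len 2), cursors c1@1 c2@2 c3@2, authorship ..
After op 3 (move_left): buffer="by" (len 2), cursors c1@0 c2@1 c3@1, authorship ..
After op 4 (move_left): buffer="by" (len 2), cursors c1@0 c2@0 c3@0, authorship ..
After op 5 (move_right): buffer="by" (len 2), cursors c1@1 c2@1 c3@1, authorship ..
After op 6 (add_cursor(0)): buffer="by" (len 2), cursors c4@0 c1@1 c2@1 c3@1, authorship ..

Answer: by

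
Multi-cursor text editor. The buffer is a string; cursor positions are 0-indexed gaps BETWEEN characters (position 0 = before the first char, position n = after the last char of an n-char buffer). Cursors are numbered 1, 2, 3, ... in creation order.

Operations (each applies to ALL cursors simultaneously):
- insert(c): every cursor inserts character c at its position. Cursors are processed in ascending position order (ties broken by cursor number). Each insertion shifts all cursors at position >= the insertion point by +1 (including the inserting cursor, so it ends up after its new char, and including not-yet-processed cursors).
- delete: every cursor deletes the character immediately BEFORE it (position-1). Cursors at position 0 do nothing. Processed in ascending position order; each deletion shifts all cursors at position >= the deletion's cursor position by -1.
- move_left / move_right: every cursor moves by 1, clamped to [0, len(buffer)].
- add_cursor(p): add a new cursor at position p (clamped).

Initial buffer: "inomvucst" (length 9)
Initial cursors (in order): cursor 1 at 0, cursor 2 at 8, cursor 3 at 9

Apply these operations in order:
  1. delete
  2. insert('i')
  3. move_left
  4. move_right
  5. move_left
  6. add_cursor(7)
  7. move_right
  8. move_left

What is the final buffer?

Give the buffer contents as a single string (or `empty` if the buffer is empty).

Answer: iinomvucii

Derivation:
After op 1 (delete): buffer="inomvuc" (len 7), cursors c1@0 c2@7 c3@7, authorship .......
After op 2 (insert('i')): buffer="iinomvucii" (len 10), cursors c1@1 c2@10 c3@10, authorship 1.......23
After op 3 (move_left): buffer="iinomvucii" (len 10), cursors c1@0 c2@9 c3@9, authorship 1.......23
After op 4 (move_right): buffer="iinomvucii" (len 10), cursors c1@1 c2@10 c3@10, authorship 1.......23
After op 5 (move_left): buffer="iinomvucii" (len 10), cursors c1@0 c2@9 c3@9, authorship 1.......23
After op 6 (add_cursor(7)): buffer="iinomvucii" (len 10), cursors c1@0 c4@7 c2@9 c3@9, authorship 1.......23
After op 7 (move_right): buffer="iinomvucii" (len 10), cursors c1@1 c4@8 c2@10 c3@10, authorship 1.......23
After op 8 (move_left): buffer="iinomvucii" (len 10), cursors c1@0 c4@7 c2@9 c3@9, authorship 1.......23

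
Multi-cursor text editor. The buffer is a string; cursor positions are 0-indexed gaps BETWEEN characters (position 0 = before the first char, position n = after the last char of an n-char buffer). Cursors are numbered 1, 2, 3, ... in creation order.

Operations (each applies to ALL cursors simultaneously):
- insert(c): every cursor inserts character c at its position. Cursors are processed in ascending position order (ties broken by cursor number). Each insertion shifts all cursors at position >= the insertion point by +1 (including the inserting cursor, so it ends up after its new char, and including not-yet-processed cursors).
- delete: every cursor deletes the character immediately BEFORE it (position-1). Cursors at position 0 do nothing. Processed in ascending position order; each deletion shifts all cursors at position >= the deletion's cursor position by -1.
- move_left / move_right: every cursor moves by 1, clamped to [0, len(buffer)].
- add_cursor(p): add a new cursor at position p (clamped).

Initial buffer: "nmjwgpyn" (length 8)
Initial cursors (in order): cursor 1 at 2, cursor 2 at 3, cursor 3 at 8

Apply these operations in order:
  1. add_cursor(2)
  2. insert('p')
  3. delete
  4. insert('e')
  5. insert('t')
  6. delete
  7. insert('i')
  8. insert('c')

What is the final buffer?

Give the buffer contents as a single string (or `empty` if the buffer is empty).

After op 1 (add_cursor(2)): buffer="nmjwgpyn" (len 8), cursors c1@2 c4@2 c2@3 c3@8, authorship ........
After op 2 (insert('p')): buffer="nmppjpwgpynp" (len 12), cursors c1@4 c4@4 c2@6 c3@12, authorship ..14.2.....3
After op 3 (delete): buffer="nmjwgpyn" (len 8), cursors c1@2 c4@2 c2@3 c3@8, authorship ........
After op 4 (insert('e')): buffer="nmeejewgpyne" (len 12), cursors c1@4 c4@4 c2@6 c3@12, authorship ..14.2.....3
After op 5 (insert('t')): buffer="nmeettjetwgpynet" (len 16), cursors c1@6 c4@6 c2@9 c3@16, authorship ..1414.22.....33
After op 6 (delete): buffer="nmeejewgpyne" (len 12), cursors c1@4 c4@4 c2@6 c3@12, authorship ..14.2.....3
After op 7 (insert('i')): buffer="nmeeiijeiwgpynei" (len 16), cursors c1@6 c4@6 c2@9 c3@16, authorship ..1414.22.....33
After op 8 (insert('c')): buffer="nmeeiiccjeicwgpyneic" (len 20), cursors c1@8 c4@8 c2@12 c3@20, authorship ..141414.222.....333

Answer: nmeeiiccjeicwgpyneic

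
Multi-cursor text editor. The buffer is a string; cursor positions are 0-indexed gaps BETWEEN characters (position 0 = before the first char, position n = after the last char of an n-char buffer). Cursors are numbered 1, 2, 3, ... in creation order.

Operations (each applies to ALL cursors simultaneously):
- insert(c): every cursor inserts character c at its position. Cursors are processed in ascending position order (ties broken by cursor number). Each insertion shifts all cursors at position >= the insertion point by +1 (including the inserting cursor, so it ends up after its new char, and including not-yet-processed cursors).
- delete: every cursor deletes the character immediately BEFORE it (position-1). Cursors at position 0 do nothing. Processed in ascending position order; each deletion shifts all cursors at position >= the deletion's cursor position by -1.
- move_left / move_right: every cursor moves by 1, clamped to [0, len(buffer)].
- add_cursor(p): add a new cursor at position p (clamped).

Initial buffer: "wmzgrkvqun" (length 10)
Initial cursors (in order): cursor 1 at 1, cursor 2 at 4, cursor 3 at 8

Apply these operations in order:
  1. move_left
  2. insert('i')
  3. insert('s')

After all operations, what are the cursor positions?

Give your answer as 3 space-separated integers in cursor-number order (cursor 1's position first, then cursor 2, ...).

Answer: 2 7 13

Derivation:
After op 1 (move_left): buffer="wmzgrkvqun" (len 10), cursors c1@0 c2@3 c3@7, authorship ..........
After op 2 (insert('i')): buffer="iwmzigrkviqun" (len 13), cursors c1@1 c2@5 c3@10, authorship 1...2....3...
After op 3 (insert('s')): buffer="iswmzisgrkvisqun" (len 16), cursors c1@2 c2@7 c3@13, authorship 11...22....33...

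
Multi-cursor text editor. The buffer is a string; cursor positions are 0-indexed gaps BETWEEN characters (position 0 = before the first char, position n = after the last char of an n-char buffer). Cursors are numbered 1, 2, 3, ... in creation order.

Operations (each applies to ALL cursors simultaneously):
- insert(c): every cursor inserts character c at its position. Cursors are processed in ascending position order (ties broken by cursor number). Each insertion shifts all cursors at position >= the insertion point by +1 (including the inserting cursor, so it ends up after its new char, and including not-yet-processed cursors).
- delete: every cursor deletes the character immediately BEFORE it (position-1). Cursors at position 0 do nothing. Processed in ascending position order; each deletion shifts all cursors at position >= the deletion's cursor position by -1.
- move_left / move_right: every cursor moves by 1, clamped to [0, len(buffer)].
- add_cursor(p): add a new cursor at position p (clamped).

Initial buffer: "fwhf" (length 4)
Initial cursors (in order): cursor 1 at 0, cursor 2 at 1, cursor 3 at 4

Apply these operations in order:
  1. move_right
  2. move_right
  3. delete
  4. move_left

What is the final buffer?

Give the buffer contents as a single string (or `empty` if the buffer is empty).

After op 1 (move_right): buffer="fwhf" (len 4), cursors c1@1 c2@2 c3@4, authorship ....
After op 2 (move_right): buffer="fwhf" (len 4), cursors c1@2 c2@3 c3@4, authorship ....
After op 3 (delete): buffer="f" (len 1), cursors c1@1 c2@1 c3@1, authorship .
After op 4 (move_left): buffer="f" (len 1), cursors c1@0 c2@0 c3@0, authorship .

Answer: f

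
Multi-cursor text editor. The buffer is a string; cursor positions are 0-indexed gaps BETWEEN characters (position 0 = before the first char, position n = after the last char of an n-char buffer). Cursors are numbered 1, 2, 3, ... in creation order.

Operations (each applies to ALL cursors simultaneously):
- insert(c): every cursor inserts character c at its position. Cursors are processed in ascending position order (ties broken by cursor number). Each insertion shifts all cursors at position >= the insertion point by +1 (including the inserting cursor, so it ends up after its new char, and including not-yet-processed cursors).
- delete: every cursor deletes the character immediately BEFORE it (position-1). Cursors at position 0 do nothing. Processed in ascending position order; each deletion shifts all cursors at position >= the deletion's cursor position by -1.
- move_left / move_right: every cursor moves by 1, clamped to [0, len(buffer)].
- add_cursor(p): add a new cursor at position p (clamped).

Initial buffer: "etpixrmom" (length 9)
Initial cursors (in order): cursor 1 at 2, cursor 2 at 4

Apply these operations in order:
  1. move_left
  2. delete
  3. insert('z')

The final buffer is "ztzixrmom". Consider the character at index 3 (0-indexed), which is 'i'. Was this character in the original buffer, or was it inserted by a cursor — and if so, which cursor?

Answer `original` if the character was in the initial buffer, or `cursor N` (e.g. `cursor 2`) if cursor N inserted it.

After op 1 (move_left): buffer="etpixrmom" (len 9), cursors c1@1 c2@3, authorship .........
After op 2 (delete): buffer="tixrmom" (len 7), cursors c1@0 c2@1, authorship .......
After op 3 (insert('z')): buffer="ztzixrmom" (len 9), cursors c1@1 c2@3, authorship 1.2......
Authorship (.=original, N=cursor N): 1 . 2 . . . . . .
Index 3: author = original

Answer: original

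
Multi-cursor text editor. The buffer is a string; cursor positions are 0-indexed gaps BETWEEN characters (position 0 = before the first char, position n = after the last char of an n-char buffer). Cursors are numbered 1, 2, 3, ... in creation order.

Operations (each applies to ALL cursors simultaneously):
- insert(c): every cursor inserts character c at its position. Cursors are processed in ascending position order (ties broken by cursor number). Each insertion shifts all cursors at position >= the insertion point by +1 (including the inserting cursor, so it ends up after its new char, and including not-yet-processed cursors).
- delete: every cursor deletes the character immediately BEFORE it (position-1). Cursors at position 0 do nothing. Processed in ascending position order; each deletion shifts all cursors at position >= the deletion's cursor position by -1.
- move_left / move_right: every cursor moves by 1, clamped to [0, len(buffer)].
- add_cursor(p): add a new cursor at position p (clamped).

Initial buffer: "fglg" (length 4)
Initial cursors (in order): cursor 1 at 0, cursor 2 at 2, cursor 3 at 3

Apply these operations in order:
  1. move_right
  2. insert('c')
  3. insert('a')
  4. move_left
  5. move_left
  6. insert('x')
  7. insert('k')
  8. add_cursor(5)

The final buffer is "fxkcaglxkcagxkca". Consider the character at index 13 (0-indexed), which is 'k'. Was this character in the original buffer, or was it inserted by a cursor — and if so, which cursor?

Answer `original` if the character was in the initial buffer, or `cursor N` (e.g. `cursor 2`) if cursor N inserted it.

Answer: cursor 3

Derivation:
After op 1 (move_right): buffer="fglg" (len 4), cursors c1@1 c2@3 c3@4, authorship ....
After op 2 (insert('c')): buffer="fcglcgc" (len 7), cursors c1@2 c2@5 c3@7, authorship .1..2.3
After op 3 (insert('a')): buffer="fcaglcagca" (len 10), cursors c1@3 c2@7 c3@10, authorship .11..22.33
After op 4 (move_left): buffer="fcaglcagca" (len 10), cursors c1@2 c2@6 c3@9, authorship .11..22.33
After op 5 (move_left): buffer="fcaglcagca" (len 10), cursors c1@1 c2@5 c3@8, authorship .11..22.33
After op 6 (insert('x')): buffer="fxcaglxcagxca" (len 13), cursors c1@2 c2@7 c3@11, authorship .111..222.333
After op 7 (insert('k')): buffer="fxkcaglxkcagxkca" (len 16), cursors c1@3 c2@9 c3@14, authorship .1111..2222.3333
After op 8 (add_cursor(5)): buffer="fxkcaglxkcagxkca" (len 16), cursors c1@3 c4@5 c2@9 c3@14, authorship .1111..2222.3333
Authorship (.=original, N=cursor N): . 1 1 1 1 . . 2 2 2 2 . 3 3 3 3
Index 13: author = 3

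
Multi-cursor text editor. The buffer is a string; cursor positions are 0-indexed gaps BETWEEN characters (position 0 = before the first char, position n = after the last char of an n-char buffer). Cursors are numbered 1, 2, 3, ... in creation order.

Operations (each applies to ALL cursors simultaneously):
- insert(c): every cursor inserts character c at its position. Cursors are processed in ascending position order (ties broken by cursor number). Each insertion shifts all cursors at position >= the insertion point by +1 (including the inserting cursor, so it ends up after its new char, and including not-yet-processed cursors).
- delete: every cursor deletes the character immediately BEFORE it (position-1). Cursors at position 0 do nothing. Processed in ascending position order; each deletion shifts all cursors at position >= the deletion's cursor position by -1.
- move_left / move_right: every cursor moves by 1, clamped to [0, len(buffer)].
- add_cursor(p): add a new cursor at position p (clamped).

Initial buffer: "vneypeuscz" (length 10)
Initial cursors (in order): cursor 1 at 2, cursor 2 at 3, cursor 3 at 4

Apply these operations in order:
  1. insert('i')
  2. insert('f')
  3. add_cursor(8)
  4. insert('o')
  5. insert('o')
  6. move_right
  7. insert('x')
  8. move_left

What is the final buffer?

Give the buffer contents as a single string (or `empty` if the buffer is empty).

After op 1 (insert('i')): buffer="vnieiyipeuscz" (len 13), cursors c1@3 c2@5 c3@7, authorship ..1.2.3......
After op 2 (insert('f')): buffer="vnifeifyifpeuscz" (len 16), cursors c1@4 c2@7 c3@10, authorship ..11.22.33......
After op 3 (add_cursor(8)): buffer="vnifeifyifpeuscz" (len 16), cursors c1@4 c2@7 c4@8 c3@10, authorship ..11.22.33......
After op 4 (insert('o')): buffer="vnifoeifoyoifopeuscz" (len 20), cursors c1@5 c2@9 c4@11 c3@14, authorship ..111.222.4333......
After op 5 (insert('o')): buffer="vnifooeifooyooifoopeuscz" (len 24), cursors c1@6 c2@11 c4@14 c3@18, authorship ..1111.2222.443333......
After op 6 (move_right): buffer="vnifooeifooyooifoopeuscz" (len 24), cursors c1@7 c2@12 c4@15 c3@19, authorship ..1111.2222.443333......
After op 7 (insert('x')): buffer="vnifooexifooyxooixfoopxeuscz" (len 28), cursors c1@8 c2@14 c4@18 c3@23, authorship ..1111.12222.24434333.3.....
After op 8 (move_left): buffer="vnifooexifooyxooixfoopxeuscz" (len 28), cursors c1@7 c2@13 c4@17 c3@22, authorship ..1111.12222.24434333.3.....

Answer: vnifooexifooyxooixfoopxeuscz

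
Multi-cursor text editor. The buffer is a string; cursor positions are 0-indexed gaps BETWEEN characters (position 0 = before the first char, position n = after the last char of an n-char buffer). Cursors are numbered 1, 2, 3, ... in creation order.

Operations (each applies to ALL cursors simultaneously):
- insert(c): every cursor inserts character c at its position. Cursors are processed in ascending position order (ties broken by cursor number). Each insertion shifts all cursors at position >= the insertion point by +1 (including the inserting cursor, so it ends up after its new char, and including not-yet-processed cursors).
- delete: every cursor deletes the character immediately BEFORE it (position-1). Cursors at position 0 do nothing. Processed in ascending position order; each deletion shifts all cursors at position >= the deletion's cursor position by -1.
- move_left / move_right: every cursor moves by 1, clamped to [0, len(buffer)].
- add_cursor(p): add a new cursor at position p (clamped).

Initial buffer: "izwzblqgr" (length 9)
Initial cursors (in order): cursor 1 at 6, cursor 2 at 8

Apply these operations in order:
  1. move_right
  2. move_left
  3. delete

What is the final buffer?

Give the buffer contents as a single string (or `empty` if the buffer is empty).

Answer: izwzbqr

Derivation:
After op 1 (move_right): buffer="izwzblqgr" (len 9), cursors c1@7 c2@9, authorship .........
After op 2 (move_left): buffer="izwzblqgr" (len 9), cursors c1@6 c2@8, authorship .........
After op 3 (delete): buffer="izwzbqr" (len 7), cursors c1@5 c2@6, authorship .......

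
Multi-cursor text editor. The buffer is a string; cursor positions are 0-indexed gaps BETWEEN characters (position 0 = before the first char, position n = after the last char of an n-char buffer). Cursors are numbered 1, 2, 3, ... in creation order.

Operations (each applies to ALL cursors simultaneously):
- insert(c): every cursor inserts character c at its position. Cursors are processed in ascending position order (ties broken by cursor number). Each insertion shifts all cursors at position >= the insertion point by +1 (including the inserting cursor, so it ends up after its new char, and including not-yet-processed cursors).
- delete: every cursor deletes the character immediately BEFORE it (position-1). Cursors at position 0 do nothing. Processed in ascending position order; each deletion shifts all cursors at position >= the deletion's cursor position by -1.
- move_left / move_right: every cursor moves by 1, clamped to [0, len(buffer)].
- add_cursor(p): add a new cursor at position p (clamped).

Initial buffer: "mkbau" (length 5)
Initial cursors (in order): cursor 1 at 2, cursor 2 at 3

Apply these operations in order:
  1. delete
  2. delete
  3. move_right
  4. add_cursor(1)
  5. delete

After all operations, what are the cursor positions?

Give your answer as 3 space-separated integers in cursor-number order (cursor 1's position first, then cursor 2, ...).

After op 1 (delete): buffer="mau" (len 3), cursors c1@1 c2@1, authorship ...
After op 2 (delete): buffer="au" (len 2), cursors c1@0 c2@0, authorship ..
After op 3 (move_right): buffer="au" (len 2), cursors c1@1 c2@1, authorship ..
After op 4 (add_cursor(1)): buffer="au" (len 2), cursors c1@1 c2@1 c3@1, authorship ..
After op 5 (delete): buffer="u" (len 1), cursors c1@0 c2@0 c3@0, authorship .

Answer: 0 0 0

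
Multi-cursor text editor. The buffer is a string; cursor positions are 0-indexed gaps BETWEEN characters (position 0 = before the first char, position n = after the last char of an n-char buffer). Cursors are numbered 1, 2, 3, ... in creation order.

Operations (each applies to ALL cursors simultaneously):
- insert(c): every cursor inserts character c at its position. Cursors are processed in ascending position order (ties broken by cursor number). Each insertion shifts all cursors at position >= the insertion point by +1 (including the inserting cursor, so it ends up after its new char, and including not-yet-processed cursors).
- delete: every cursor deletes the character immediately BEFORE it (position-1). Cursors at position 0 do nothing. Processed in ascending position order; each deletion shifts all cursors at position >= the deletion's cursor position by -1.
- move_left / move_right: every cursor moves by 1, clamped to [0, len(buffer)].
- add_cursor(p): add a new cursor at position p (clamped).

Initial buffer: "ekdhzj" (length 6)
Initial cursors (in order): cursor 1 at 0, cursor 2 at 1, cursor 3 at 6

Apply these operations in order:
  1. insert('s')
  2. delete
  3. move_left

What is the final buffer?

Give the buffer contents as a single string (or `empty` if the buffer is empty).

After op 1 (insert('s')): buffer="seskdhzjs" (len 9), cursors c1@1 c2@3 c3@9, authorship 1.2.....3
After op 2 (delete): buffer="ekdhzj" (len 6), cursors c1@0 c2@1 c3@6, authorship ......
After op 3 (move_left): buffer="ekdhzj" (len 6), cursors c1@0 c2@0 c3@5, authorship ......

Answer: ekdhzj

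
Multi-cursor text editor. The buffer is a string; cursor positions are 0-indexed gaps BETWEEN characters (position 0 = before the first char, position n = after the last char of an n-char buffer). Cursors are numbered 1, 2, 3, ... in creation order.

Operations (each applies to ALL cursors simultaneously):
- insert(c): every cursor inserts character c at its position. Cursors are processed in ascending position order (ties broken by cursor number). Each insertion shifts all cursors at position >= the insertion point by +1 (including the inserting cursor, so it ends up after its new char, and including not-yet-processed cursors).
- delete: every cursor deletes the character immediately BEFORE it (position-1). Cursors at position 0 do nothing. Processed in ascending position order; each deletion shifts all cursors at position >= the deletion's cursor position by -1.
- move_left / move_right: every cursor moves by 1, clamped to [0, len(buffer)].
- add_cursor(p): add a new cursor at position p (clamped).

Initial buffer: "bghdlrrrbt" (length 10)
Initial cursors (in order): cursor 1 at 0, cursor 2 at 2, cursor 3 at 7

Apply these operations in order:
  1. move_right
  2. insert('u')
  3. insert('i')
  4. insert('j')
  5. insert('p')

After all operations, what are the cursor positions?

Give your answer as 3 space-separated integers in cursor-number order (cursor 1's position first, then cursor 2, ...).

Answer: 5 11 20

Derivation:
After op 1 (move_right): buffer="bghdlrrrbt" (len 10), cursors c1@1 c2@3 c3@8, authorship ..........
After op 2 (insert('u')): buffer="bughudlrrrubt" (len 13), cursors c1@2 c2@5 c3@11, authorship .1..2.....3..
After op 3 (insert('i')): buffer="buighuidlrrruibt" (len 16), cursors c1@3 c2@7 c3@14, authorship .11..22.....33..
After op 4 (insert('j')): buffer="buijghuijdlrrruijbt" (len 19), cursors c1@4 c2@9 c3@17, authorship .111..222.....333..
After op 5 (insert('p')): buffer="buijpghuijpdlrrruijpbt" (len 22), cursors c1@5 c2@11 c3@20, authorship .1111..2222.....3333..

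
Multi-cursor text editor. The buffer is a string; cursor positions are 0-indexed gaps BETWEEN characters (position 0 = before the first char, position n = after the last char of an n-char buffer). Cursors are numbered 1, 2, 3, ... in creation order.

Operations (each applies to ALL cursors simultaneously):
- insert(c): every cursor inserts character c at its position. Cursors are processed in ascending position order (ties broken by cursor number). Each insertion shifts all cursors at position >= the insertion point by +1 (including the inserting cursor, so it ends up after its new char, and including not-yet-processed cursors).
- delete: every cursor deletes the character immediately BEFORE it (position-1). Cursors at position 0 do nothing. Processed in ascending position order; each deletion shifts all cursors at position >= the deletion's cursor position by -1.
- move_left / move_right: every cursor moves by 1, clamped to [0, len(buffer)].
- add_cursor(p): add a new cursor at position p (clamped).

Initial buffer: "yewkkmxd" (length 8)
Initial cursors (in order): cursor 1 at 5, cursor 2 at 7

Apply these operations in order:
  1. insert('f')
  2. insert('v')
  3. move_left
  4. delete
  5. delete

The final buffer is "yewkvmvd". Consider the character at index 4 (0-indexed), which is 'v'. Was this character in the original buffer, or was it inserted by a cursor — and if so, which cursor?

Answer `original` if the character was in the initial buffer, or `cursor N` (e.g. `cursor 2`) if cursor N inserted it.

After op 1 (insert('f')): buffer="yewkkfmxfd" (len 10), cursors c1@6 c2@9, authorship .....1..2.
After op 2 (insert('v')): buffer="yewkkfvmxfvd" (len 12), cursors c1@7 c2@11, authorship .....11..22.
After op 3 (move_left): buffer="yewkkfvmxfvd" (len 12), cursors c1@6 c2@10, authorship .....11..22.
After op 4 (delete): buffer="yewkkvmxvd" (len 10), cursors c1@5 c2@8, authorship .....1..2.
After op 5 (delete): buffer="yewkvmvd" (len 8), cursors c1@4 c2@6, authorship ....1.2.
Authorship (.=original, N=cursor N): . . . . 1 . 2 .
Index 4: author = 1

Answer: cursor 1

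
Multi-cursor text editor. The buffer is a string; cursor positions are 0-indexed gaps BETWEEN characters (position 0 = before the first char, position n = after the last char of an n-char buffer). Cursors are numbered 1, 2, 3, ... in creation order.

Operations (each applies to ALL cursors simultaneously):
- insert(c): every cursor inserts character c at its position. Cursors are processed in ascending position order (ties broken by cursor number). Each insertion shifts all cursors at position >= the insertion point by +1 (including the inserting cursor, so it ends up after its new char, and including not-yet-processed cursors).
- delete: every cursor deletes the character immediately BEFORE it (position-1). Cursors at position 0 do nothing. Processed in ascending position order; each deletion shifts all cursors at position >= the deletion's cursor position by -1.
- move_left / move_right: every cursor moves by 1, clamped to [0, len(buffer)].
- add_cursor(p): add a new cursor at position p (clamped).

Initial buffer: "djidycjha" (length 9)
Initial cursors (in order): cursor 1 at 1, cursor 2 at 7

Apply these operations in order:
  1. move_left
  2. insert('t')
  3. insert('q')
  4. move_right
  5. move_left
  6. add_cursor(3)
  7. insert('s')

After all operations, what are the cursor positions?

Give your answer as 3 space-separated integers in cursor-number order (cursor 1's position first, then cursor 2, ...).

Answer: 3 13 5

Derivation:
After op 1 (move_left): buffer="djidycjha" (len 9), cursors c1@0 c2@6, authorship .........
After op 2 (insert('t')): buffer="tdjidyctjha" (len 11), cursors c1@1 c2@8, authorship 1......2...
After op 3 (insert('q')): buffer="tqdjidyctqjha" (len 13), cursors c1@2 c2@10, authorship 11......22...
After op 4 (move_right): buffer="tqdjidyctqjha" (len 13), cursors c1@3 c2@11, authorship 11......22...
After op 5 (move_left): buffer="tqdjidyctqjha" (len 13), cursors c1@2 c2@10, authorship 11......22...
After op 6 (add_cursor(3)): buffer="tqdjidyctqjha" (len 13), cursors c1@2 c3@3 c2@10, authorship 11......22...
After op 7 (insert('s')): buffer="tqsdsjidyctqsjha" (len 16), cursors c1@3 c3@5 c2@13, authorship 111.3.....222...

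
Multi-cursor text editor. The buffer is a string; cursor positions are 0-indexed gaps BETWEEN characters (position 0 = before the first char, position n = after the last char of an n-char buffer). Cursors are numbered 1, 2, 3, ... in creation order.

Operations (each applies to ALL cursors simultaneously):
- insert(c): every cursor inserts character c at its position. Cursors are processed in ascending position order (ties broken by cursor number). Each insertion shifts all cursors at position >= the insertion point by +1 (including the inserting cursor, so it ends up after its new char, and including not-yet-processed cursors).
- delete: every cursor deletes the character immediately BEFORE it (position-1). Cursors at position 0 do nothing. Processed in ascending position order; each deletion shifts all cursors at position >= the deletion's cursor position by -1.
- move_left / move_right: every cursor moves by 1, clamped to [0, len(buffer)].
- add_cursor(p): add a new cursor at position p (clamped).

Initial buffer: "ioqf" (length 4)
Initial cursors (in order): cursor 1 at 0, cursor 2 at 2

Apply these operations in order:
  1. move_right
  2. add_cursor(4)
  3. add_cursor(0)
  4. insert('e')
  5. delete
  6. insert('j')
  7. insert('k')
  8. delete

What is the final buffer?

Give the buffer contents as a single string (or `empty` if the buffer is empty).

Answer: jijoqjfj

Derivation:
After op 1 (move_right): buffer="ioqf" (len 4), cursors c1@1 c2@3, authorship ....
After op 2 (add_cursor(4)): buffer="ioqf" (len 4), cursors c1@1 c2@3 c3@4, authorship ....
After op 3 (add_cursor(0)): buffer="ioqf" (len 4), cursors c4@0 c1@1 c2@3 c3@4, authorship ....
After op 4 (insert('e')): buffer="eieoqefe" (len 8), cursors c4@1 c1@3 c2@6 c3@8, authorship 4.1..2.3
After op 5 (delete): buffer="ioqf" (len 4), cursors c4@0 c1@1 c2@3 c3@4, authorship ....
After op 6 (insert('j')): buffer="jijoqjfj" (len 8), cursors c4@1 c1@3 c2@6 c3@8, authorship 4.1..2.3
After op 7 (insert('k')): buffer="jkijkoqjkfjk" (len 12), cursors c4@2 c1@5 c2@9 c3@12, authorship 44.11..22.33
After op 8 (delete): buffer="jijoqjfj" (len 8), cursors c4@1 c1@3 c2@6 c3@8, authorship 4.1..2.3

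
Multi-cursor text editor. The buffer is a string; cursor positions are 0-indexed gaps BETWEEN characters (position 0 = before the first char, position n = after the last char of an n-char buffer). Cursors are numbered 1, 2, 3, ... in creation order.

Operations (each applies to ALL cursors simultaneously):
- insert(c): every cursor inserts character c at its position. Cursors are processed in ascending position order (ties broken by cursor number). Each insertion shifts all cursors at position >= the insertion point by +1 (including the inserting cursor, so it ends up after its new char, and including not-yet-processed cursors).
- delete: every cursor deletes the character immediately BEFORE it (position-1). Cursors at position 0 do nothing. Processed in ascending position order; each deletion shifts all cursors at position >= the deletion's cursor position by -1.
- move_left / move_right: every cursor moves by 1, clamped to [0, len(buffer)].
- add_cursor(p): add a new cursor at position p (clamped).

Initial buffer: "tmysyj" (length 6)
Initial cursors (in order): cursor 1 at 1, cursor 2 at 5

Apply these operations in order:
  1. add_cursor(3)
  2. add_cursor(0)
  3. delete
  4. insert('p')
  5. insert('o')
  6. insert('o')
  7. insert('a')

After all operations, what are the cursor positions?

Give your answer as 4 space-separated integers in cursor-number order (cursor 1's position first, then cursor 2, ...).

After op 1 (add_cursor(3)): buffer="tmysyj" (len 6), cursors c1@1 c3@3 c2@5, authorship ......
After op 2 (add_cursor(0)): buffer="tmysyj" (len 6), cursors c4@0 c1@1 c3@3 c2@5, authorship ......
After op 3 (delete): buffer="msj" (len 3), cursors c1@0 c4@0 c3@1 c2@2, authorship ...
After op 4 (insert('p')): buffer="ppmpspj" (len 7), cursors c1@2 c4@2 c3@4 c2@6, authorship 14.3.2.
After op 5 (insert('o')): buffer="ppoompospoj" (len 11), cursors c1@4 c4@4 c3@7 c2@10, authorship 1414.33.22.
After op 6 (insert('o')): buffer="ppoooompoospooj" (len 15), cursors c1@6 c4@6 c3@10 c2@14, authorship 141414.333.222.
After op 7 (insert('a')): buffer="ppooooaampooaspooaj" (len 19), cursors c1@8 c4@8 c3@13 c2@18, authorship 14141414.3333.2222.

Answer: 8 18 13 8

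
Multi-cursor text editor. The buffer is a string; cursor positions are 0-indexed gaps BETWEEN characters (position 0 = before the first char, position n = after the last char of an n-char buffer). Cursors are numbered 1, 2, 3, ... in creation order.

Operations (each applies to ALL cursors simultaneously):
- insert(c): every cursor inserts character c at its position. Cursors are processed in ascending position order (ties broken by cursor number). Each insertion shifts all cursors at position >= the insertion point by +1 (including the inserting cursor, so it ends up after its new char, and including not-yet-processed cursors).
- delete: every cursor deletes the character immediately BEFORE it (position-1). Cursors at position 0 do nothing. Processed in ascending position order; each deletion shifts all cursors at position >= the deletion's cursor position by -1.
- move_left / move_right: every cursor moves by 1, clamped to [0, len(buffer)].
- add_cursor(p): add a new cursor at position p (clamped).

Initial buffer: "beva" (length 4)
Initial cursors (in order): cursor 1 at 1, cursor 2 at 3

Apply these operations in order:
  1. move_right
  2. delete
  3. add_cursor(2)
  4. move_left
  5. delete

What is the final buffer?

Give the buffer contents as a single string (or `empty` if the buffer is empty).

Answer: v

Derivation:
After op 1 (move_right): buffer="beva" (len 4), cursors c1@2 c2@4, authorship ....
After op 2 (delete): buffer="bv" (len 2), cursors c1@1 c2@2, authorship ..
After op 3 (add_cursor(2)): buffer="bv" (len 2), cursors c1@1 c2@2 c3@2, authorship ..
After op 4 (move_left): buffer="bv" (len 2), cursors c1@0 c2@1 c3@1, authorship ..
After op 5 (delete): buffer="v" (len 1), cursors c1@0 c2@0 c3@0, authorship .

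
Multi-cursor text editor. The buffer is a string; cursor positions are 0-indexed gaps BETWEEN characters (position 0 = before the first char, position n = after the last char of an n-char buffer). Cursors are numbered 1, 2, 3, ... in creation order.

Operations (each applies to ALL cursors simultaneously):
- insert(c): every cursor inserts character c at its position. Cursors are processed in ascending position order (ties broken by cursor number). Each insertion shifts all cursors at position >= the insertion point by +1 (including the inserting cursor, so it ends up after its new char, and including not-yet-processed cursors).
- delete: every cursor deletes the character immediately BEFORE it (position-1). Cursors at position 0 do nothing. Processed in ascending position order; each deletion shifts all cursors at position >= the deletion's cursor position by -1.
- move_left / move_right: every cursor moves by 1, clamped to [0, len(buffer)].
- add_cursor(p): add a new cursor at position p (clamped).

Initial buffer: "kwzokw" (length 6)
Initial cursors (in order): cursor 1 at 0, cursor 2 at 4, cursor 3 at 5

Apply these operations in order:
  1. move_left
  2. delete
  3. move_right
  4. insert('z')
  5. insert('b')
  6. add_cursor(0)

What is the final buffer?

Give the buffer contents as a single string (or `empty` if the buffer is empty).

Answer: kzbwkzzbbw

Derivation:
After op 1 (move_left): buffer="kwzokw" (len 6), cursors c1@0 c2@3 c3@4, authorship ......
After op 2 (delete): buffer="kwkw" (len 4), cursors c1@0 c2@2 c3@2, authorship ....
After op 3 (move_right): buffer="kwkw" (len 4), cursors c1@1 c2@3 c3@3, authorship ....
After op 4 (insert('z')): buffer="kzwkzzw" (len 7), cursors c1@2 c2@6 c3@6, authorship .1..23.
After op 5 (insert('b')): buffer="kzbwkzzbbw" (len 10), cursors c1@3 c2@9 c3@9, authorship .11..2323.
After op 6 (add_cursor(0)): buffer="kzbwkzzbbw" (len 10), cursors c4@0 c1@3 c2@9 c3@9, authorship .11..2323.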